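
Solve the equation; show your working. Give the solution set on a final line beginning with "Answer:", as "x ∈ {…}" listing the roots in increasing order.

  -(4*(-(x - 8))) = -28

Step 1. [-(4*(-(x - 8))) = -28] leading − — multiply by −1 ⇒ neg: 4*(-(x - 8)) = 28.
Step 2. [4*(-(x - 8)) = 28] 4·(inner) — divide through by 4 ⇒ div: -(x - 8) = 7.
Step 3. [-(x - 8) = 7] flip signs both sides ⇒ neg: x - 8 = -7.
Step 4. [x - 8 = -7] peel the -8: add 8 from each side, so sub: x = 1.

Answer: x ∈ {1}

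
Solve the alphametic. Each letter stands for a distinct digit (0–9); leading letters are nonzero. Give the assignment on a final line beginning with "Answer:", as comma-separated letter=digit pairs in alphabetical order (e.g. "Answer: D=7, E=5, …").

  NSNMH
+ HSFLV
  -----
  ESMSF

Step 1. [col 1: H + V ≡ F (mod 10)] V=6 is one option consistent with column 1 (H + V ≡ F (mod 10), carry-in 0) — take it ⇒ V=6.
Step 2. [col 1: H + V ≡ F (mod 10)] H=7 is one option consistent with column 1 (H + V ≡ F (mod 10), carry-in 0) — take it ⇒ H=7.
Step 3. [col 1: H + V ≡ F (mod 10)] column 1 reads H+V+carry(0)=F with H=7, V=6; with digits 6,7 already taken and all letters distinct, the only value for F is 3, so F=3.
Step 4. [col 2: M + L ≡ S (mod 10)] column 2 (M + L ≡ S (mod 10), carry-in 1) doesn't pin L yet; pick L=4 and continue. So L=4.
Step 5. [col 2: M + L ≡ S (mod 10)] column 2 (M + L ≡ S (mod 10), carry-in 1) doesn't pin S yet; pick S=0 and continue, so S=0.
Step 6. [col 2: M + L ≡ S (mod 10)] from column 2 (L=4, S=0, carry-in 1, digits 0,3,4,6,7 already taken and all letters distinct): M must equal 5 ⇒ M=5.
Step 7. [col 3: N + F ≡ M (mod 10)] column 3 reads N+F+carry(1)=M with F=3, M=5; with digits 0,3,4,5,6,7 already taken and all letters distinct, the only value for N is 1 ⇒ N=1.
Step 8. [col 5: N + H ≡ E (mod 10)] in column 5 we have N+H≡E with carry-in 0; given N=1, H=7 and digits 0,1,3,4,5,6,7 already taken and all letters distinct, that pins E to 8. So E=8.

Answer: E=8, F=3, H=7, L=4, M=5, N=1, S=0, V=6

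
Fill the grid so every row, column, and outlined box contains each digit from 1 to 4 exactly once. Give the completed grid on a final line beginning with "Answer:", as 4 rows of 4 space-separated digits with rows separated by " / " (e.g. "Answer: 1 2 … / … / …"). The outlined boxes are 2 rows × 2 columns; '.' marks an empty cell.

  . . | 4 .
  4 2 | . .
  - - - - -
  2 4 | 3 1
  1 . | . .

Step 1. [r1c1∈{3}] nothing but 3 survives at r1c1 ⇒ r1c1=3.
Step 2. [r1c4∈{2}] r1c4 is down to just 2, so r1c4=2.
Step 3. [r2c4∈{3}] r2c4 has the single candidate 3. So r2c4=3.
Step 4. [r1c2∈{1}] only 1 remains possible at r1c2, so r1c2=1.
Step 5. [r4c3∈{2}] r4c3's peers cover all but 2. So r4c3=2.
Step 6. [r4c4∈{4}] r4c4 is down to just 4 ⇒ r4c4=4.
Step 7. [r2c3∈{1}] r2c3's peers cover all but 1, so r2c3=1.
Step 8. [r4c2∈{3}] r4c2 has the single candidate 3, so r4c2=3.

Answer: 3 1 4 2 / 4 2 1 3 / 2 4 3 1 / 1 3 2 4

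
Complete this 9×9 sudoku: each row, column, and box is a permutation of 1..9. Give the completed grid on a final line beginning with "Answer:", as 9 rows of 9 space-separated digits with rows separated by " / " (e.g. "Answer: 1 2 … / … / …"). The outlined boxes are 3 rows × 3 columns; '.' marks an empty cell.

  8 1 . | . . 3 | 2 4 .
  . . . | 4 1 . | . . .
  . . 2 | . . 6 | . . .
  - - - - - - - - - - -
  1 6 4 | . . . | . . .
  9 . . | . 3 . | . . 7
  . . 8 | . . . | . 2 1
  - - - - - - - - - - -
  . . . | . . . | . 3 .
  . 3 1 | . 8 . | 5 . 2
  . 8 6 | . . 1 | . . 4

Step 1. [r5c3∈{5}] r5c3 is down to just 5, so r5c3=5.
Step 2. [r6c2∈{7}] nothing but 7 survives at r6c2. So r6c2=7.
Step 3. [r2c6∈{2,5,7,8,9}] r2c6 is the only open cell in row 2 admitting 2 ⇒ r2c6=2.
Step 4. [r3c4∈{5,7,8,9}] box 2 places 8 nowhere but r3c4, so r3c4=8.
Step 5. [r2c1∈{3,5,6,7}] r2c1 is the only open cell in col 1 admitting 6 ⇒ r2c1=6.
Step 6. [r7c7∈{1,6,7,8,9}] across row 7, 1 lands solely at r7c7. So r7c7=1.
Step 7. [r2c3∈{3,7,9}] 3 has one home in col 3: r2c3. So r2c3=3.
Step 8. [r7c9∈{6,8,9}] in row 7, 8 fits only at r7c9, so r7c9=8.
Step 9. [r9c4∈{2,3,5,7,9}] in row 9, 3 fits only at r9c4. So r9c4=3.
Step 10. [r8c8∈{6,7,9}] in box 9, 6 fits only at r8c8, so r8c8=6.
Step 11. [r5c8∈{8}] nothing but 8 survives at r5c8. So r5c8=8.
Step 12. [r5c6∈{4}] only 4 remains possible at r5c6, so r5c6=4.
Step 13. [r7c5∈{2,4,5,6,7,9}] across col 5, 4 lands solely at r7c5, so r7c5=4.
Step 14. [r7c4∈{2,5,6,7,9}] in row 7, 6 fits only at r7c4. So r7c4=6.
Step 15. [r9c5∈{2,5,7,9}] across box 8, 2 lands solely at r9c5 ⇒ r9c5=2.
Step 16. [r7c6∈{5,7,9}] in box 8, 5 fits only at r7c6, so r7c6=5.
Step 17. [r6c6∈{9}] r6c6's peers cover all but 9, so r6c6=9.
Step 18. [r6c4∈{5}] r6c4 is down to just 5. So r6c4=5.
Step 19. [r4c5∈{7}] r4c5 is down to just 7, so r4c5=7.
Step 20. [r1c4∈{7,9}] in box 2, 7 fits only at r1c4 ⇒ r1c4=7.
Step 21. [r3c1∈{4,5,7}] 7 has one home in box 1: r3c1 ⇒ r3c1=7.
Step 22. [r1c3∈{9}] nothing but 9 survives at r1c3, so r1c3=9.
Step 23. [r3c5∈{5,9}] r3c5 is the only open cell in col 5 admitting 9. So r3c5=9.
Step 24. [r2c2∈{5}] r2c2's peers cover all but 5, so r2c2=5.
Step 25. [r3c7∈{3}] only 3 remains possible at r3c7, so r3c7=3.
Step 26. [r4c7∈{9}] r4c7's peers cover all but 9, so r4c7=9.
Step 27. [r3c9∈{5}] only 5 remains possible at r3c9. So r3c9=5.
Step 28. [r9c7∈{7}] r9c7 is down to just 7. So r9c7=7.
Step 29. [r5c2∈{2}] r5c2 is down to just 2, so r5c2=2.
Step 30. [r2c8∈{7,9}] row 2 places 7 nowhere but r2c8, so r2c8=7.
Step 31. [r6c5∈{6}] only 6 remains possible at r6c5 ⇒ r6c5=6.
Step 32. [r6c1∈{3}] r6c1's peers cover all but 3, so r6c1=3.
Step 33. [r7c3∈{7}] only 7 remains possible at r7c3. So r7c3=7.
Step 34. [r4c9∈{3}] only 3 remains possible at r4c9. So r4c9=3.
Step 35. [r1c9∈{6}] nothing but 6 survives at r1c9, so r1c9=6.
Step 36. [r9c1∈{5}] r9c1 is down to just 5, so r9c1=5.
Step 37. [r2c7∈{8}] r2c7's peers cover all but 8, so r2c7=8.
Step 38. [r4c8∈{5}] nothing but 5 survives at r4c8, so r4c8=5.
Step 39. [r1c5∈{5}] nothing but 5 survives at r1c5, so r1c5=5.
Step 40. [r6c7∈{4}] nothing but 4 survives at r6c7 ⇒ r6c7=4.
Step 41. [r8c6∈{7}] nothing but 7 survives at r8c6 ⇒ r8c6=7.
Step 42. [r9c8∈{9}] r9c8's peers cover all but 9. So r9c8=9.
Step 43. [r3c2∈{4}] r3c2 is down to just 4 ⇒ r3c2=4.
Step 44. [r7c2∈{9}] r7c2 is down to just 9 ⇒ r7c2=9.
Step 45. [r5c7∈{6}] only 6 remains possible at r5c7. So r5c7=6.
Step 46. [r5c4∈{1}] only 1 remains possible at r5c4, so r5c4=1.
Step 47. [r2c9∈{9}] only 9 remains possible at r2c9, so r2c9=9.
Step 48. [r8c4∈{9}] only 9 remains possible at r8c4 ⇒ r8c4=9.
Step 49. [r7c1∈{2}] nothing but 2 survives at r7c1, so r7c1=2.
Step 50. [r8c1∈{4}] nothing but 4 survives at r8c1 ⇒ r8c1=4.
Step 51. [r4c6∈{8}] only 8 remains possible at r4c6 ⇒ r4c6=8.
Step 52. [r4c4∈{2}] nothing but 2 survives at r4c4. So r4c4=2.
Step 53. [r3c8∈{1}] r3c8 has the single candidate 1, so r3c8=1.

Answer: 8 1 9 7 5 3 2 4 6 / 6 5 3 4 1 2 8 7 9 / 7 4 2 8 9 6 3 1 5 / 1 6 4 2 7 8 9 5 3 / 9 2 5 1 3 4 6 8 7 / 3 7 8 5 6 9 4 2 1 / 2 9 7 6 4 5 1 3 8 / 4 3 1 9 8 7 5 6 2 / 5 8 6 3 2 1 7 9 4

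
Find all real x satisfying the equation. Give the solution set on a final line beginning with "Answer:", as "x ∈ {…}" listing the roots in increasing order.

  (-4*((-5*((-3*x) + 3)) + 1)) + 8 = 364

Step 1. [(-4*((-5*((-3*x) + 3)) + 1)) + 8 = 364] -4 | LHS and -4 | 364: pull -4 out. So factor: ((-5*((-3*x) + 3)) + 1) - 2 = -91.
Step 2. [((-5*((-3*x) + 3)) + 1) - 2 = -91] -2 is outermost — add 2 both sides. So sub: (-5*((-3*x) + 3)) + 1 = -89.
Step 3. [(-5*((-3*x) + 3)) + 1 = -89] 1 comes off first (subtract 1) ⇒ sub: -5*((-3*x) + 3) = -90.
Step 4. [-5*((-3*x) + 3) = -90] leading coefficient -5: divide by -5. So div: (-3*x) + 3 = 18.
Step 5. [(-3*x) + 3 = 18] subtract 3: x sits inside (… + 3), so sub: -3*x = 15.
Step 6. [-3*x = 15] divide by the outer -3. So div: x = -5.

Answer: x ∈ {-5}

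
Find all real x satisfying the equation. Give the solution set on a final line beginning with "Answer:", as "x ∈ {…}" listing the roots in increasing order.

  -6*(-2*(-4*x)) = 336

Step 1. [-6*(-2*(-4*x)) = 336] -6 out front; divide by -6. So div: -2*(-4*x) = -56.
Step 2. [-2*(-4*x) = -56] -2 out front; divide by -2. So div: -4*x = 28.
Step 3. [-4*x = 28] divide by the outer -4 ⇒ div: x = -7.

Answer: x ∈ {-7}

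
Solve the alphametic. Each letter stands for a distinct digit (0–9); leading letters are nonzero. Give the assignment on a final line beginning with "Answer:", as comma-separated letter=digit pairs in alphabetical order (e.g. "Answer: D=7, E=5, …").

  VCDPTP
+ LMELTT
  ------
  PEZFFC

Step 1. [col 1: P + T ≡ C (mod 10)] T=5 is one option consistent with column 1 (P + T ≡ C (mod 10), carry-in 0) — take it, so T=5.
Step 2. [col 1: P + T ≡ C (mod 10)] several values work for C in column 1 (P + T ≡ C (mod 10), carry-in 0); try C=2. So C=2.
Step 3. [col 1: P + T ≡ C (mod 10)] from column 1 (T=5, C=2, carry-in 0, digits 2,5 already taken and all letters distinct): P must equal 7 ⇒ P=7.
Step 4. [col 2: T + T ≡ F (mod 10)] column 2 reads T+T+carry(1)=F with T=5; with digits 2,5,7 already taken and all letters distinct, the only value for F is 1 ⇒ F=1.
Step 5. [col 3: P + L ≡ F (mod 10)] column 3: given P=7, F=1, carry-in 1, and digits 1,2,5,7 already taken and all letters distinct, P+L≡F (mod 10) forces L=3 ⇒ L=3.
Step 6. [col 4: D + E ≡ Z (mod 10)] column 4 reads D+E+carry(1)=Z with nothing yet; with digits 1,2,3,5,7 already taken and all letters distinct, the only value for Z is 9, so Z=9.
Step 7. [col 4: D + E ≡ Z (mod 10)] several values work for E in column 4 (D + E ≡ Z (mod 10), carry-in 1); try E=8. So E=8.
Step 8. [col 4: D + E ≡ Z (mod 10)] column 4: given E=8, Z=9, carry-in 1, and digits 1,2,3,5,7,8,9 already taken and all letters distinct, D+E≡Z (mod 10) forces D=0. So D=0.
Step 9. [col 5: C + M ≡ E (mod 10)] column 5 reads C+M+carry(0)=E with C=2, E=8; with digits 0,1,2,3,5,7,8,9 already taken and all letters distinct, the only value for M is 6, so M=6.
Step 10. [col 6: V + L ≡ P (mod 10)] in column 6 we have V+L≡P with carry-in 0; given L=3, P=7 and digits 0,1,2,3,5,6,7,8,9 already taken and all letters distinct, that pins V to 4, so V=4.

Answer: C=2, D=0, E=8, F=1, L=3, M=6, P=7, T=5, V=4, Z=9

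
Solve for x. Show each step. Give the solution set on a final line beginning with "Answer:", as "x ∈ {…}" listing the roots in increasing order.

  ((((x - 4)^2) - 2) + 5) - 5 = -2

Step 1. [((((x - 4)^2) - 2) + 5) - 5 = -2] add 5: x sits inside (… - 5) ⇒ sub: (((x - 4)^2) - 2) + 5 = 3.
Step 2. [(((x - 4)^2) - 2) + 5 = 3] 5 comes off first (subtract 5), so sub: ((x - 4)^2) - 2 = -2.
Step 3. [((x - 4)^2) - 2 = -2] peel the -2: add 2 from each side ⇒ sub: (x - 4)^2 = 0.
Step 4. [(x - 4)^2 = 0] 0 ≥ 0, LHS is (·)² — take ±√ ⇒ sqrt: x - 4 = 0.
Step 5. [x - 4 = 0] add 4: x sits inside (… - 4) ⇒ sub: x = 4.

Answer: x ∈ {4}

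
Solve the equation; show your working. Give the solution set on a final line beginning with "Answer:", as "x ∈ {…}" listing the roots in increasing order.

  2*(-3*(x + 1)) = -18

Step 1. [2*(-3*(x + 1)) = -18] divide by the outer 2, so div: -3*(x + 1) = -9.
Step 2. [-3*(x + 1) = -9] divide by the outer -3 ⇒ div: x + 1 = 3.
Step 3. [x + 1 = 3] peel the +1: subtract 1 from each side ⇒ sub: x = 2.

Answer: x ∈ {2}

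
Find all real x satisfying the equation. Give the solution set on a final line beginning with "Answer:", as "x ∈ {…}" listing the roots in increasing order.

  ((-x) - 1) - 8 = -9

Step 1. [((-x) - 1) - 8 = -9] 8 comes off first (add 8), so sub: (-x) - 1 = -1.
Step 2. [(-x) - 1 = -1] -1 is outermost — add 1 both sides, so sub: -x = 0.
Step 3. [-x = 0] leading − — multiply by −1. So neg: x = 0.

Answer: x ∈ {0}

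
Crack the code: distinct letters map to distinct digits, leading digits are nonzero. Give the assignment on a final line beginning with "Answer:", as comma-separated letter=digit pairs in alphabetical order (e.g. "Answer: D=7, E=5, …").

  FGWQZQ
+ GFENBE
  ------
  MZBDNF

Step 1. [col 1: Q + E ≡ F (mod 10)] column 1 (Q + E ≡ F (mod 10), carry-in 0) doesn't pin Q yet; pick Q=5 and continue, so Q=5.
Step 2. [col 1: Q + E ≡ F (mod 10)] E=9 is one option consistent with column 1 (Q + E ≡ F (mod 10), carry-in 0) — take it. So E=9.
Step 3. [col 1: Q + E ≡ F (mod 10)] in column 1 we have Q+E≡F with carry-in 0; given Q=5, E=9 and digits 5,9 already taken and all letters distinct, that pins F to 4 ⇒ F=4.
Step 4. [col 2: Z + B ≡ N (mod 10)] Z=8 is one option consistent with column 2 (Z + B ≡ N (mod 10), carry-in 1) — take it, so Z=8.
Step 5. [col 2: Z + B ≡ N (mod 10)] several values work for B in column 2 (Z + B ≡ N (mod 10), carry-in 1); try B=1 ⇒ B=1.
Step 6. [col 2: Z + B ≡ N (mod 10)] from column 2 (Z=8, B=1, carry-in 1, digits 1,4,5,8,9 already taken and all letters distinct): N must equal 0. So N=0.
Step 7. [col 3: Q + N ≡ D (mod 10)] column 3 reads Q+N+carry(1)=D with Q=5, N=0; with digits 0,1,4,5,8,9 already taken and all letters distinct, the only value for D is 6 ⇒ D=6.
Step 8. [col 4: W + E ≡ B (mod 10)] column 4 reads W+E+carry(0)=B with E=9, B=1; with digits 0,1,4,5,6,8,9 already taken and all letters distinct, the only value for W is 2 ⇒ W=2.
Step 9. [col 5: G + F ≡ Z (mod 10)] in column 5 we have G+F≡Z with carry-in 1; given F=4, Z=8 and digits 0,1,2,4,5,6,8,9 already taken and all letters distinct, that pins G to 3, so G=3.
Step 10. [col 6: F + G ≡ M (mod 10)] in column 6 we have F+G≡M with carry-in 0; given F=4, G=3 and digits 0,1,2,3,4,5,6,8,9 already taken and all letters distinct, that pins M to 7, so M=7.

Answer: B=1, D=6, E=9, F=4, G=3, M=7, N=0, Q=5, W=2, Z=8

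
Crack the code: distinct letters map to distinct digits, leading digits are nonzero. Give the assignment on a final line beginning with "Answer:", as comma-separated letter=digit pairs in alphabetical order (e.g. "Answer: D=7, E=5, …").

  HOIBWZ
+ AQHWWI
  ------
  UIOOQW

Step 1. [col 1: Z + I ≡ W (mod 10)] no forcing yet in column 1 (carry-in 0); W=8 is free and consistent — try it, so W=8.
Step 2. [col 1: Z + I ≡ W (mod 10)] no forcing yet in column 1 (carry-in 0); Z=3 is free and consistent — try it ⇒ Z=3.
Step 3. [col 1: Z + I ≡ W (mod 10)] column 1: given Z=3, W=8, carry-in 0, and digits 3,8 already taken and all letters distinct, Z+I≡W (mod 10) forces I=5, so I=5.
Step 4. [col 2: W + W ≡ Q (mod 10)] in column 2 we have W+W≡Q with carry-in 0; given W=8 and digits 3,5,8 already taken and all letters distinct, that pins Q to 6 ⇒ Q=6.
Step 5. [col 3: B + W ≡ O (mod 10)] no forcing yet in column 3 (carry-in 1); B=0 is free and consistent — try it. So B=0.
Step 6. [col 3: B + W ≡ O (mod 10)] column 3: given B=0, W=8, carry-in 1, and digits 0,3,5,6,8 already taken and all letters distinct, B+W≡O (mod 10) forces O=9, so O=9.
Step 7. [col 4: I + H ≡ O (mod 10)] in column 4 we have I+H≡O with carry-in 0; given I=5, O=9 and digits 0,3,5,6,8,9 already taken and all letters distinct, that pins H to 4. So H=4.
Step 8. [col 6: H + A ≡ U (mod 10)] no forcing yet in column 6 (carry-in 1); U=7 is free and consistent — try it, so U=7.
Step 9. [col 6: H + A ≡ U (mod 10)] column 6: given H=4, U=7, carry-in 1, and digits 0,3,4,5,6,7,8,9 already taken and all letters distinct, H+A≡U (mod 10) forces A=2, so A=2.

Answer: A=2, B=0, H=4, I=5, O=9, Q=6, U=7, W=8, Z=3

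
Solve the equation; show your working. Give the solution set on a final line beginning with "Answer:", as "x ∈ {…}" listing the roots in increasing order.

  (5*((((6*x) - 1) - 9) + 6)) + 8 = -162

Step 1. [(5*((((6*x) - 1) - 9) + 6)) + 8 = -162] +8 is outermost — subtract 8 both sides, so sub: 5*((((6*x) - 1) - 9) + 6) = -170.
Step 2. [5*((((6*x) - 1) - 9) + 6) = -170] 5 out front; divide by 5, so div: (((6*x) - 1) - 9) + 6 = -34.
Step 3. [(((6*x) - 1) - 9) + 6 = -34] peel the +6: subtract 6 from each side. So sub: ((6*x) - 1) - 9 = -40.
Step 4. [((6*x) - 1) - 9 = -40] peel the -9: add 9 from each side. So sub: (6*x) - 1 = -31.
Step 5. [(6*x) - 1 = -31] the outer -1 inverts by adding 1 ⇒ sub: 6*x = -30.
Step 6. [6*x = -30] 6·(inner) — divide through by 6. So div: x = -5.

Answer: x ∈ {-5}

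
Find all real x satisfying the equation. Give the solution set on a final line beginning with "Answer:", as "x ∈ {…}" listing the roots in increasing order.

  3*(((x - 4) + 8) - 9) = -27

Step 1. [3*(((x - 4) + 8) - 9) = -27] 3 out front; divide by 3. So div: ((x - 4) + 8) - 9 = -9.
Step 2. [((x - 4) + 8) - 9 = -9] -9 is outermost — add 9 both sides. So sub: (x - 4) + 8 = 0.
Step 3. [(x - 4) + 8 = 0] +8 is outermost — subtract 8 both sides ⇒ sub: x - 4 = -8.
Step 4. [x - 4 = -8] add 4: x sits inside (… - 4) ⇒ sub: x = -4.

Answer: x ∈ {-4}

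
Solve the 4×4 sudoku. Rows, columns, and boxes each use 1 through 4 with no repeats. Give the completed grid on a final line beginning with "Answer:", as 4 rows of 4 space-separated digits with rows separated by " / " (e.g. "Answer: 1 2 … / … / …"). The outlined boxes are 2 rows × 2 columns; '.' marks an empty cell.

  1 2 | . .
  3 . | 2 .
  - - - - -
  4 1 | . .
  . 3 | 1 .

Step 1. [r4c4∈{2,4}] r4c4 is the only open cell in row 4 admitting 4 ⇒ r4c4=4.
Step 2. [r3c3∈{3}] r3c3's peers cover all but 3. So r3c3=3.
Step 3. [r4c1∈{2}] r4c1 has the single candidate 2. So r4c1=2.
Step 4. [r3c4∈{2}] r3c4's peers cover all but 2 ⇒ r3c4=2.
Step 5. [r1c3∈{4}] only 4 remains possible at r1c3, so r1c3=4.
Step 6. [r2c2∈{4}] only 4 remains possible at r2c2 ⇒ r2c2=4.
Step 7. [r2c4∈{1}] only 1 remains possible at r2c4, so r2c4=1.
Step 8. [r1c4∈{3}] only 3 remains possible at r1c4 ⇒ r1c4=3.

Answer: 1 2 4 3 / 3 4 2 1 / 4 1 3 2 / 2 3 1 4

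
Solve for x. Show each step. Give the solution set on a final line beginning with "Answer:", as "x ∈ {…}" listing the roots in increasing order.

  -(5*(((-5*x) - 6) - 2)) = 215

Step 1. [-(5*(((-5*x) - 6) - 2)) = 215] LHS negated; negate both sides ⇒ neg: 5*(((-5*x) - 6) - 2) = -215.
Step 2. [5*(((-5*x) - 6) - 2) = -215] leading coefficient 5: divide by 5, so div: ((-5*x) - 6) - 2 = -43.
Step 3. [((-5*x) - 6) - 2 = -43] -2 is outermost — add 2 both sides. So sub: (-5*x) - 6 = -41.
Step 4. [(-5*x) - 6 = -41] 6 comes off first (add 6). So sub: -5*x = -35.
Step 5. [-5*x = -35] LHS = -5·(…); ÷-5 both sides, so div: x = 7.

Answer: x ∈ {7}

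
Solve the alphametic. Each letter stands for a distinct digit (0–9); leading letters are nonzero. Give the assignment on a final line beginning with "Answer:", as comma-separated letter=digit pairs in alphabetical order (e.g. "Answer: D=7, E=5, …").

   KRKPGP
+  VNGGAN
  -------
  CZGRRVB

Step 1. [col 1: P + N ≡ B (mod 10)] several values work for N in column 1 (P + N ≡ B (mod 10), carry-in 0); try N=2, so N=2.
Step 2. [col 1: P + N ≡ B (mod 10)] several values work for P in column 1 (P + N ≡ B (mod 10), carry-in 0); try P=7 ⇒ P=7.
Step 3. [C] C is the leading digit of a 7-digit sum of two 6-digit numbers; the final carry is exactly 1, so C=1.
Step 4. [col 1: P + N ≡ B (mod 10)] column 1 reads P+N+carry(0)=B with P=7, N=2; with digits 1,2,7 already taken and all letters distinct, the only value for B is 9. So B=9.
Step 5. [col 2: G + A ≡ V (mod 10)] no forcing yet in column 2 (carry-in 0); A=5 is free and consistent — try it. So A=5.
Step 6. [col 2: G + A ≡ V (mod 10)] column 2 (G + A ≡ V (mod 10), carry-in 0) doesn't pin G yet; pick G=3 and continue ⇒ G=3.
Step 7. [col 2: G + A ≡ V (mod 10)] in column 2 we have G+A≡V with carry-in 0; given G=3, A=5 and digits 1,2,3,5,7,9 already taken and all letters distinct, that pins V to 8 ⇒ V=8.
Step 8. [col 3: P + G ≡ R (mod 10)] column 3: given P=7, G=3, carry-in 0, and digits 1,2,3,5,7,8,9 already taken and all letters distinct, P+G≡R (mod 10) forces R=0 ⇒ R=0.
Step 9. [col 4: K + G ≡ R (mod 10)] from column 4 (G=3, R=0, carry-in 1, digits 0,1,2,3,5,7,8,9 already taken and all letters distinct): K must equal 6. So K=6.
Step 10. [col 6: K + V ≡ Z (mod 10)] column 6 reads K+V+carry(0)=Z with K=6, V=8; with digits 0,1,2,3,5,6,7,8,9 already taken and all letters distinct, the only value for Z is 4 ⇒ Z=4.

Answer: A=5, B=9, C=1, G=3, K=6, N=2, P=7, R=0, V=8, Z=4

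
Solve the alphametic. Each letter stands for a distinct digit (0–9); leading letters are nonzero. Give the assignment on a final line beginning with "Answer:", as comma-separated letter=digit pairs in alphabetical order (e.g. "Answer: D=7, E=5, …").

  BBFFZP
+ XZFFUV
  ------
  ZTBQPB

Step 1. [col 1: P + V ≡ B (mod 10)] no forcing yet in column 1 (carry-in 0); V=8 is free and consistent — try it, so V=8.
Step 2. [col 1: P + V ≡ B (mod 10)] several values work for P in column 1 (P + V ≡ B (mod 10), carry-in 0); try P=4, so P=4.
Step 3. [col 1: P + V ≡ B (mod 10)] column 1 reads P+V+carry(0)=B with P=4, V=8; with digits 4,8 already taken and all letters distinct, the only value for B is 2, so B=2.
Step 4. [col 2: Z + U ≡ P (mod 10)] several values work for U in column 2 (Z + U ≡ P (mod 10), carry-in 1); try U=6 ⇒ U=6.
Step 5. [col 2: Z + U ≡ P (mod 10)] in column 2 we have Z+U≡P with carry-in 1; given U=6, P=4 and digits 2,4,6,8 already taken and all letters distinct, that pins Z to 7, so Z=7.
Step 6. [col 3: F + F ≡ Q (mod 10)] no forcing yet in column 3 (carry-in 1); Q=3 is free and consistent — try it, so Q=3.
Step 7. [col 3: F + F ≡ Q (mod 10)] from column 3 (Q=3, carry-in 1, digits 2,3,4,6,7,8 already taken and all letters distinct): F must equal 1. So F=1.
Step 8. [col 5: B + Z ≡ T (mod 10)] column 5 reads B+Z+carry(0)=T with B=2, Z=7; with digits 1,2,3,4,6,7,8 already taken and all letters distinct, the only value for T is 9, so T=9.
Step 9. [col 6: B + X ≡ Z (mod 10)] in column 6 we have B+X≡Z with carry-in 0; given B=2, Z=7 and digits 1,2,3,4,6,7,8,9 already taken and all letters distinct, that pins X to 5 ⇒ X=5.

Answer: B=2, F=1, P=4, Q=3, T=9, U=6, V=8, X=5, Z=7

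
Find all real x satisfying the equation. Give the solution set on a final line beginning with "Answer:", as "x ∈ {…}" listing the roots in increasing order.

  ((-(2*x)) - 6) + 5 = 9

Step 1. [((-(2*x)) - 6) + 5 = 9] peel the +5: subtract 5 from each side. So sub: (-(2*x)) - 6 = 4.
Step 2. [(-(2*x)) - 6 = 4] -6 is outermost — add 6 both sides. So sub: -(2*x) = 10.
Step 3. [-(2*x) = 10] flip signs both sides. So neg: 2*x = -10.
Step 4. [2*x = -10] 2·(inner) — divide through by 2, so div: x = -5.

Answer: x ∈ {-5}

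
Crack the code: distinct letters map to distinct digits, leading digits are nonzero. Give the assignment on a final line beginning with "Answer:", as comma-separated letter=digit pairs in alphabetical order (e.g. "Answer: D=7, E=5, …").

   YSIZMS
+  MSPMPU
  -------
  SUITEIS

Step 1. [col 1: S + U ≡ S (mod 10)] column 1: given nothing yet, carry-in 0, and all letters distinct, none taken yet, S+U≡S (mod 10) forces U=0 ⇒ U=0.
Step 2. [col 1: S + U ≡ S (mod 10)] several values work for S in column 1 (S + U ≡ S (mod 10), carry-in 0); try S=1. So S=1.
Step 3. [col 2: M + P ≡ I (mod 10)] M=7 is one option consistent with column 2 (M + P ≡ I (mod 10), carry-in 0) — take it, so M=7.
Step 4. [col 2: M + P ≡ I (mod 10)] P=5 is one option consistent with column 2 (M + P ≡ I (mod 10), carry-in 0) — take it ⇒ P=5.
Step 5. [col 2: M + P ≡ I (mod 10)] in column 2 we have M+P≡I with carry-in 0; given M=7, P=5 and digits 0,1,5,7 already taken and all letters distinct, that pins I to 2 ⇒ I=2.
Step 6. [col 3: Z + M ≡ E (mod 10)] no forcing yet in column 3 (carry-in 1); E=4 is free and consistent — try it ⇒ E=4.
Step 7. [col 3: Z + M ≡ E (mod 10)] in column 3 we have Z+M≡E with carry-in 1; given M=7, E=4 and digits 0,1,2,4,5,7 already taken and all letters distinct, that pins Z to 6. So Z=6.
Step 8. [col 4: I + P ≡ T (mod 10)] from column 4 (I=2, P=5, carry-in 1, digits 0,1,2,4,5,6,7 already taken and all letters distinct): T must equal 8. So T=8.
Step 9. [col 6: Y + M ≡ U (mod 10)] column 6: given M=7, U=0, carry-in 0, and digits 0,1,2,4,5,6,7,8 already taken and all letters distinct, Y+M≡U (mod 10) forces Y=3 ⇒ Y=3.

Answer: E=4, I=2, M=7, P=5, S=1, T=8, U=0, Y=3, Z=6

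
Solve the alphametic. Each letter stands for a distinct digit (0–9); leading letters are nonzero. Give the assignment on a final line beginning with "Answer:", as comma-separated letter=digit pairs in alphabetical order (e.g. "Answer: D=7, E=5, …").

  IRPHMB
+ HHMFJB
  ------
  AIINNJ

Step 1. [col 1: B + B ≡ J (mod 10)] B=9 is one option consistent with column 1 (B + B ≡ J (mod 10), carry-in 0) — take it. So B=9.
Step 2. [col 1: B + B ≡ J (mod 10)] column 1 reads B+B+carry(0)=J with B=9; with digits 9 already taken and all letters distinct, the only value for J is 8, so J=8.
Step 3. [col 2: M + J ≡ N (mod 10)] column 2 (M + J ≡ N (mod 10), carry-in 1) doesn't pin N yet; pick N=6 and continue. So N=6.
Step 4. [col 2: M + J ≡ N (mod 10)] column 2: given J=8, N=6, carry-in 1, and digits 6,8,9 already taken and all letters distinct, M+J≡N (mod 10) forces M=7. So M=7.
Step 5. [col 3: H + F ≡ N (mod 10)] no forcing yet in column 3 (carry-in 1); H=1 is free and consistent — try it, so H=1.
Step 6. [col 3: H + F ≡ N (mod 10)] in column 3 we have H+F≡N with carry-in 1; given H=1, N=6 and digits 1,6,7,8,9 already taken and all letters distinct, that pins F to 4 ⇒ F=4.
Step 7. [col 4: P + M ≡ I (mod 10)] I=2 is one option consistent with column 4 (P + M ≡ I (mod 10), carry-in 0) — take it ⇒ I=2.
Step 8. [col 4: P + M ≡ I (mod 10)] from column 4 (M=7, I=2, carry-in 0, digits 1,2,4,6,7,8,9 already taken and all letters distinct): P must equal 5, so P=5.
Step 9. [col 5: R + H ≡ I (mod 10)] in column 5 we have R+H≡I with carry-in 1; given H=1, I=2 and digits 1,2,4,5,6,7,8,9 already taken and all letters distinct, that pins R to 0 ⇒ R=0.
Step 10. [col 6: I + H ≡ A (mod 10)] from column 6 (I=2, H=1, carry-in 0, digits 0,1,2,4,5,6,7,8,9 already taken and all letters distinct): A must equal 3, so A=3.

Answer: A=3, B=9, F=4, H=1, I=2, J=8, M=7, N=6, P=5, R=0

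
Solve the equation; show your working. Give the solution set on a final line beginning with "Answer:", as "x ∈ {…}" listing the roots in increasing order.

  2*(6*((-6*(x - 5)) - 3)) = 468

Step 1. [2*(6*((-6*(x - 5)) - 3)) = 468] leading coefficient 2: divide by 2. So div: 6*((-6*(x - 5)) - 3) = 234.
Step 2. [6*((-6*(x - 5)) - 3) = 234] divide by the outer 6, so div: (-6*(x - 5)) - 3 = 39.
Step 3. [(-6*(x - 5)) - 3 = 39] -3 is outermost — add 3 both sides. So sub: -6*(x - 5) = 42.
Step 4. [-6*(x - 5) = 42] divide by the outer -6 ⇒ div: x - 5 = -7.
Step 5. [x - 5 = -7] -5 is outermost — add 5 both sides ⇒ sub: x = -2.

Answer: x ∈ {-2}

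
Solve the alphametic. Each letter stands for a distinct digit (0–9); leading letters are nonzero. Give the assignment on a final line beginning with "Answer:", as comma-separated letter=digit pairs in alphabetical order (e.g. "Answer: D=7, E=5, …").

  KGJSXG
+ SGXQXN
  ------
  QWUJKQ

Step 1. [col 1: G + N ≡ Q (mod 10)] N=9 is one option consistent with column 1 (G + N ≡ Q (mod 10), carry-in 0) — take it ⇒ N=9.
Step 2. [col 1: G + N ≡ Q (mod 10)] no forcing yet in column 1 (carry-in 0); G=8 is free and consistent — try it, so G=8.
Step 3. [col 1: G + N ≡ Q (mod 10)] column 1 reads G+N+carry(0)=Q with G=8, N=9; with digits 8,9 already taken and all letters distinct, the only value for Q is 7 ⇒ Q=7.
Step 4. [col 2: X + X ≡ K (mod 10)] several values work for X in column 2 (X + X ≡ K (mod 10), carry-in 1); try X=0, so X=0.
Step 5. [col 2: X + X ≡ K (mod 10)] column 2: given X=0, carry-in 1, and digits 0,7,8,9 already taken and all letters distinct, X+X≡K (mod 10) forces K=1 ⇒ K=1.
Step 6. [col 3: S + Q ≡ J (mod 10)] J=2 is one option consistent with column 3 (S + Q ≡ J (mod 10), carry-in 0) — take it, so J=2.
Step 7. [col 3: S + Q ≡ J (mod 10)] column 3: given Q=7, J=2, carry-in 0, and digits 0,1,2,7,8,9 already taken and all letters distinct, S+Q≡J (mod 10) forces S=5, so S=5.
Step 8. [col 4: J + X ≡ U (mod 10)] column 4: given J=2, X=0, carry-in 1, and digits 0,1,2,5,7,8,9 already taken and all letters distinct, J+X≡U (mod 10) forces U=3. So U=3.
Step 9. [col 5: G + G ≡ W (mod 10)] from column 5 (G=8, carry-in 0, digits 0,1,2,3,5,7,8,9 already taken and all letters distinct): W must equal 6. So W=6.

Answer: G=8, J=2, K=1, N=9, Q=7, S=5, U=3, W=6, X=0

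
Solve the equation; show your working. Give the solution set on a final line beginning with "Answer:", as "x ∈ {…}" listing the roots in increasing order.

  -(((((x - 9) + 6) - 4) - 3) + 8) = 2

Step 1. [-(((((x - 9) + 6) - 4) - 3) + 8) = 2] LHS negated; negate both sides ⇒ neg: ((((x - 9) + 6) - 4) - 3) + 8 = -2.
Step 2. [((((x - 9) + 6) - 4) - 3) + 8 = -2] peel the +8: subtract 8 from each side, so sub: (((x - 9) + 6) - 4) - 3 = -10.
Step 3. [(((x - 9) + 6) - 4) - 3 = -10] peel the -3: add 3 from each side. So sub: ((x - 9) + 6) - 4 = -7.
Step 4. [((x - 9) + 6) - 4 = -7] add 4: x sits inside (… - 4) ⇒ sub: (x - 9) + 6 = -3.
Step 5. [(x - 9) + 6 = -3] peel the +6: subtract 6 from each side, so sub: x - 9 = -9.
Step 6. [x - 9 = -9] the outer -9 inverts by adding 9. So sub: x = 0.

Answer: x ∈ {0}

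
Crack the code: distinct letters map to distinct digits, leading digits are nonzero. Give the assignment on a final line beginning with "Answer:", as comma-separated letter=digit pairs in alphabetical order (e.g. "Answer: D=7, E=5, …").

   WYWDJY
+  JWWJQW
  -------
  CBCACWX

Step 1. [col 1: Y + W ≡ X (mod 10)] column 1 (Y + W ≡ X (mod 10), carry-in 0) doesn't pin Y yet; pick Y=4 and continue, so Y=4.
Step 2. [col 1: Y + W ≡ X (mod 10)] column 1 (Y + W ≡ X (mod 10), carry-in 0) doesn't pin W yet; pick W=6 and continue, so W=6.
Step 3. [col 1: Y + W ≡ X (mod 10)] from column 1 (Y=4, W=6, carry-in 0, digits 4,6 already taken and all letters distinct): X must equal 0, so X=0.
Step 4. [col 2: J + Q ≡ W (mod 10)] no forcing yet in column 2 (carry-in 1); J=8 is free and consistent — try it. So J=8.
Step 5. [C] the sum has 7 digits but both addends have 6; that extra leading digit C is the final carry, namely 1. So C=1.
Step 6. [col 2: J + Q ≡ W (mod 10)] column 2 reads J+Q+carry(1)=W with J=8, W=6; with digits 0,1,4,6,8 already taken and all letters distinct, the only value for Q is 7, so Q=7.
Step 7. [col 3: D + J ≡ C (mod 10)] column 3 reads D+J+carry(1)=C with J=8, C=1; with digits 0,1,4,6,7,8 already taken and all letters distinct, the only value for D is 2. So D=2.
Step 8. [col 4: W + W ≡ A (mod 10)] from column 4 (W=6, carry-in 1, digits 0,1,2,4,6,7,8 already taken and all letters distinct): A must equal 3, so A=3.
Step 9. [col 6: W + J ≡ B (mod 10)] in column 6 we have W+J≡B with carry-in 1; given W=6, J=8 and digits 0,1,2,3,4,6,7,8 already taken and all letters distinct, that pins B to 5, so B=5.

Answer: A=3, B=5, C=1, D=2, J=8, Q=7, W=6, X=0, Y=4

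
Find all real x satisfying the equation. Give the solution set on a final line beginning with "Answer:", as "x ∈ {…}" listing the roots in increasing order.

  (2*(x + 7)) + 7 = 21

Step 1. [(2*(x + 7)) + 7 = 21] the outer +7 inverts by subtracting 7 ⇒ sub: 2*(x + 7) = 14.
Step 2. [2*(x + 7) = 14] divide by the outer 2. So div: x + 7 = 7.
Step 3. [x + 7 = 7] the outer +7 inverts by subtracting 7 ⇒ sub: x = 0.

Answer: x ∈ {0}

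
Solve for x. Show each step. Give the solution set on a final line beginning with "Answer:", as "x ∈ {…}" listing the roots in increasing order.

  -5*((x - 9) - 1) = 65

Step 1. [-5*((x - 9) - 1) = 65] -5·(inner) — divide through by -5 ⇒ div: (x - 9) - 1 = -13.
Step 2. [(x - 9) - 1 = -13] add 1: x sits inside (… - 1) ⇒ sub: x - 9 = -12.
Step 3. [x - 9 = -12] peel the -9: add 9 from each side, so sub: x = -3.

Answer: x ∈ {-3}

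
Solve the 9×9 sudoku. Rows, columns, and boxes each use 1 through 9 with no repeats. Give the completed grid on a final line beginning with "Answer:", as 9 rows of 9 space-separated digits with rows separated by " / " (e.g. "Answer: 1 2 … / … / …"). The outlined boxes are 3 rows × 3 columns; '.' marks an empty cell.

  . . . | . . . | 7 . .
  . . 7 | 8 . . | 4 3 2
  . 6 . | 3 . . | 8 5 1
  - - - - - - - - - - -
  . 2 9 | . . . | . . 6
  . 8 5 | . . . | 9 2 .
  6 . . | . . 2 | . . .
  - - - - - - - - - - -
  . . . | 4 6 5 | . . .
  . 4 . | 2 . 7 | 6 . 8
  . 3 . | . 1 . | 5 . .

Step 1. [r1c9∈{9}] r1c9 has the single candidate 9, so r1c9=9.
Step 2. [r8c3∈{1}] r8c3 is down to just 1 ⇒ r8c3=1.
Step 3. [r3c5∈{2,4,7,9}] row 3 places 7 nowhere but r3c5 ⇒ r3c5=7.
Step 4. [r2c6∈{1,6,9}] 6 has one home in row 2: r2c6 ⇒ r2c6=6.
Step 5. [r6c9∈{3,4,5,7}] in col 9, 5 fits only at r6c9, so r6c9=5.
Step 6. [r9c4∈{9}] r9c4's peers cover all but 9. So r9c4=9.
Step 7. [r6c5∈{3,4,8,9}] r6c5 is the only open cell in row 6 admitting 9. So r6c5=9.
Step 8. [r2c5∈{5}] r2c5 is down to just 5, so r2c5=5.
Step 9. [r1c4∈{1}] nothing but 1 survives at r1c4, so r1c4=1.
Step 10. [r1c6∈{4}] r1c6 has the single candidate 4 ⇒ r1c6=4.
Step 11. [r7c7∈{1,2,3}] 2 has one home in col 7: r7c7. So r7c7=2.
Step 12. [r6c8∈{1,4,7,8}] r6c8 is the only open cell in row 6 admitting 8. So r6c8=8.
Step 13. [r6c3∈{3,4}] 4 has one home in row 6: r6c3 ⇒ r6c3=4.
Step 14. [r7c3∈{8}] r7c3 has the single candidate 8, so r7c3=8.
Step 15. [r3c3∈{2}] r3c3's peers cover all but 2, so r3c3=2.
Step 16. [r6c7∈{1,3}] in row 6, 3 fits only at r6c7 ⇒ r6c7=3.
Step 17. [r6c2∈{1,7}] in row 6, 1 fits only at r6c2 ⇒ r6c2=1.
Step 18. [r7c2∈{7,9}] in col 2, 7 fits only at r7c2 ⇒ r7c2=7.
Step 19. [r7c1∈{9}] only 9 remains possible at r7c1 ⇒ r7c1=9.
Step 20. [r4c5∈{3,4,8}] col 5 places 8 nowhere but r4c5, so r4c5=8.
Step 21. [r4c8∈{1,4,7}] r4c8 is the only open cell in row 4 admitting 4, so r4c8=4.
Step 22. [r5c9∈{7}] nothing but 7 survives at r5c9. So r5c9=7.
Step 23. [r5c1∈{3}] nothing but 3 survives at r5c1 ⇒ r5c1=3.
Step 24. [r4c6∈{1,3}] 3 has one home in row 4: r4c6, so r4c6=3.
Step 25. [r1c1∈{5,8}] 8 has one home in row 1: r1c1, so r1c1=8.
Step 26. [r4c4∈{5,7}] row 4 places 5 nowhere but r4c4 ⇒ r4c4=5.
Step 27. [r9c6∈{8}] r9c6's peers cover all but 8, so r9c6=8.
Step 28. [r4c1∈{7}] r4c1's peers cover all but 7 ⇒ r4c1=7.
Step 29. [r9c9∈{4}] only 4 remains possible at r9c9, so r9c9=4.
Step 30. [r8c1∈{5}] r8c1's peers cover all but 5 ⇒ r8c1=5.
Step 31. [r2c2∈{9}] only 9 remains possible at r2c2. So r2c2=9.
Step 32. [r9c1∈{2}] r9c1 is down to just 2 ⇒ r9c1=2.
Step 33. [r3c1∈{4}] r3c1 is down to just 4 ⇒ r3c1=4.
Step 34. [r4c7∈{1}] nothing but 1 survives at r4c7. So r4c7=1.
Step 35. [r8c5∈{3}] r8c5 has the single candidate 3, so r8c5=3.
Step 36. [r1c8∈{6}] r1c8's peers cover all but 6 ⇒ r1c8=6.
Step 37. [r1c3∈{3}] r1c3's peers cover all but 3 ⇒ r1c3=3.
Step 38. [r2c1∈{1}] r2c1 has the single candidate 1. So r2c1=1.
Step 39. [r8c8∈{9}] r8c8 is down to just 9, so r8c8=9.
Step 40. [r7c8∈{1}] r7c8 is down to just 1 ⇒ r7c8=1.
Step 41. [r5c6∈{1}] r5c6 is down to just 1, so r5c6=1.
Step 42. [r5c5∈{4}] r5c5 is down to just 4, so r5c5=4.
Step 43. [r5c4∈{6}] r5c4's peers cover all but 6. So r5c4=6.
Step 44. [r1c2∈{5}] nothing but 5 survives at r1c2 ⇒ r1c2=5.
Step 45. [r6c4∈{7}] r6c4's peers cover all but 7 ⇒ r6c4=7.
Step 46. [r9c8∈{7}] r9c8 is down to just 7 ⇒ r9c8=7.
Step 47. [r9c3∈{6}] r9c3's peers cover all but 6. So r9c3=6.
Step 48. [r3c6∈{9}] nothing but 9 survives at r3c6. So r3c6=9.
Step 49. [r7c9∈{3}] nothing but 3 survives at r7c9. So r7c9=3.
Step 50. [r1c5∈{2}] r1c5 is down to just 2, so r1c5=2.

Answer: 8 5 3 1 2 4 7 6 9 / 1 9 7 8 5 6 4 3 2 / 4 6 2 3 7 9 8 5 1 / 7 2 9 5 8 3 1 4 6 / 3 8 5 6 4 1 9 2 7 / 6 1 4 7 9 2 3 8 5 / 9 7 8 4 6 5 2 1 3 / 5 4 1 2 3 7 6 9 8 / 2 3 6 9 1 8 5 7 4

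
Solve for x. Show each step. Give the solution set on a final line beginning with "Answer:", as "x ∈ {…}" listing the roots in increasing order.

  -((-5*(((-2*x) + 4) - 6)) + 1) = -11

Step 1. [-((-5*(((-2*x) + 4) - 6)) + 1) = -11] flip signs both sides. So neg: (-5*(((-2*x) + 4) - 6)) + 1 = 11.
Step 2. [(-5*(((-2*x) + 4) - 6)) + 1 = 11] the outer +1 inverts by subtracting 1, so sub: -5*(((-2*x) + 4) - 6) = 10.
Step 3. [-5*(((-2*x) + 4) - 6) = 10] LHS = -5·(…); ÷-5 both sides ⇒ div: ((-2*x) + 4) - 6 = -2.
Step 4. [((-2*x) + 4) - 6 = -2] the outer -6 inverts by adding 6, so sub: (-2*x) + 4 = 4.
Step 5. [(-2*x) + 4 = 4] +4 is outermost — subtract 4 both sides ⇒ sub: -2*x = 0.
Step 6. [-2*x = 0] -2 out front; divide by -2, so div: x = 0.

Answer: x ∈ {0}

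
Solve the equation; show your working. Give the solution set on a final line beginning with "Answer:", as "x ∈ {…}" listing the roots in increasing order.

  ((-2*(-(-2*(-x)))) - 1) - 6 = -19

Step 1. [((-2*(-(-2*(-x)))) - 1) - 6 = -19] peel the -6: add 6 from each side. So sub: (-2*(-(-2*(-x)))) - 1 = -13.
Step 2. [(-2*(-(-2*(-x)))) - 1 = -13] 1 comes off first (add 1) ⇒ sub: -2*(-(-2*(-x))) = -12.
Step 3. [-2*(-(-2*(-x))) = -12] -2 out front; divide by -2. So div: -(-2*(-x)) = 6.
Step 4. [-(-2*(-x)) = 6] LHS negated; negate both sides ⇒ neg: -2*(-x) = -6.
Step 5. [-2*(-x) = -6] leading coefficient -2: divide by -2 ⇒ div: -x = 3.
Step 6. [-x = 3] flip signs both sides, so neg: x = -3.

Answer: x ∈ {-3}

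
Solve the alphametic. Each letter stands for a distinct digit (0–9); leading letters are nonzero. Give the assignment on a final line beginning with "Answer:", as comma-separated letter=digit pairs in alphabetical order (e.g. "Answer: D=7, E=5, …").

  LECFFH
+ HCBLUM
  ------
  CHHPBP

Step 1. [col 1: H + M ≡ P (mod 10)] several values work for M in column 1 (H + M ≡ P (mod 10), carry-in 0); try M=9 ⇒ M=9.
Step 2. [col 1: H + M ≡ P (mod 10)] no forcing yet in column 1 (carry-in 0); H=4 is free and consistent — try it ⇒ H=4.
Step 3. [col 1: H + M ≡ P (mod 10)] column 1 reads H+M+carry(0)=P with H=4, M=9; with digits 4,9 already taken and all letters distinct, the only value for P is 3. So P=3.
Step 4. [col 2: F + U ≡ B (mod 10)] U=5 is one option consistent with column 2 (F + U ≡ B (mod 10), carry-in 1) — take it ⇒ U=5.
Step 5. [col 2: F + U ≡ B (mod 10)] several values work for F in column 2 (F + U ≡ B (mod 10), carry-in 1); try F=2, so F=2.
Step 6. [col 2: F + U ≡ B (mod 10)] column 2: given F=2, U=5, carry-in 1, and digits 2,3,4,5,9 already taken and all letters distinct, F+U≡B (mod 10) forces B=8, so B=8.
Step 7. [col 3: F + L ≡ P (mod 10)] in column 3 we have F+L≡P with carry-in 0; given F=2, P=3 and digits 2,3,4,5,8,9 already taken and all letters distinct, that pins L to 1, so L=1.
Step 8. [col 4: C + B ≡ H (mod 10)] from column 4 (B=8, H=4, carry-in 0, digits 1,2,3,4,5,8,9 already taken and all letters distinct): C must equal 6 ⇒ C=6.
Step 9. [col 5: E + C ≡ H (mod 10)] column 5: given C=6, H=4, carry-in 1, and digits 1,2,3,4,5,6,8,9 already taken and all letters distinct, E+C≡H (mod 10) forces E=7, so E=7.

Answer: B=8, C=6, E=7, F=2, H=4, L=1, M=9, P=3, U=5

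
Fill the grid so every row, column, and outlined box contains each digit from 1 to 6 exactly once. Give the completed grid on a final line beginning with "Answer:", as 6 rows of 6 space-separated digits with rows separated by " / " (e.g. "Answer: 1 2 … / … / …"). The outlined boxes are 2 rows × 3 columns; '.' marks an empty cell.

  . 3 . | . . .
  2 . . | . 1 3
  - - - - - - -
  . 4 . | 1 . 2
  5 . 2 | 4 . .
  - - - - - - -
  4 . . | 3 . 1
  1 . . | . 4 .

Step 1. [r1c1∈{6}] only 6 remains possible at r1c1, so r1c1=6.
Step 2. [r2c2∈{5}] r2c2 has the single candidate 5 ⇒ r2c2=5.
Step 3. [r4c6∈{6}] r4c6 has the single candidate 6, so r4c6=6.
Step 4. [r5c5∈{2,5,6}] across col 5, 6 lands solely at r5c5 ⇒ r5c5=6.
Step 5. [r6c4∈{2,5}] 2 has one home in box 6: r6c4 ⇒ r6c4=2.
Step 6. [r6c3∈{3,5,6}] r6c3 is the only open cell in row 6 admitting 3. So r6c3=3.
Step 7. [r1c6∈{4,5}] col 6 places 4 nowhere but r1c6. So r1c6=4.
Step 8. [r3c5∈{3,5}] across row 3, 5 lands solely at r3c5. So r3c5=5.
Step 9. [r5c2∈{2}] r5c2 is down to just 2 ⇒ r5c2=2.
Step 10. [r1c4∈{5}] only 5 remains possible at r1c4. So r1c4=5.
Step 11. [r1c3∈{1}] r1c3's peers cover all but 1. So r1c3=1.
Step 12. [r3c3∈{6}] r3c3 has the single candidate 6 ⇒ r3c3=6.
Step 13. [r3c1∈{3}] nothing but 3 survives at r3c1, so r3c1=3.
Step 14. [r2c4∈{6}] r2c4 has the single candidate 6. So r2c4=6.
Step 15. [r4c2∈{1}] r4c2 has the single candidate 1 ⇒ r4c2=1.
Step 16. [r4c5∈{3}] only 3 remains possible at r4c5. So r4c5=3.
Step 17. [r5c3∈{5}] only 5 remains possible at r5c3. So r5c3=5.
Step 18. [r1c5∈{2}] nothing but 2 survives at r1c5, so r1c5=2.
Step 19. [r2c3∈{4}] r2c3 is down to just 4, so r2c3=4.
Step 20. [r6c6∈{5}] r6c6 is down to just 5 ⇒ r6c6=5.
Step 21. [r6c2∈{6}] r6c2's peers cover all but 6. So r6c2=6.

Answer: 6 3 1 5 2 4 / 2 5 4 6 1 3 / 3 4 6 1 5 2 / 5 1 2 4 3 6 / 4 2 5 3 6 1 / 1 6 3 2 4 5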